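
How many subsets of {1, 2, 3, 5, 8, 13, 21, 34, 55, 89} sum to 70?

Each representation comes from the Zeckendorf form by replacing some F_k with F_{k−1} + F_{k−2} where possible.
70 = 55+13+2 = 55+8+5+2 = 34+21+13+2 = 34+21+8+5+2 — 4 representations.

4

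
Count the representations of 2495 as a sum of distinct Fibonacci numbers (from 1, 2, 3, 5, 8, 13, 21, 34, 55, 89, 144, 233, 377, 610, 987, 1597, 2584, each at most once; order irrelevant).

Starting from the Zeckendorf form and repeatedly splitting a term F_k into F_{k−1} + F_{k−2} (when neither is already used) reaches every representation.
2495 = 1597+610+233+55 = 1597+610+233+34+21 = 1597+610+144+89+55 = … (17 more), for 20 in all.

20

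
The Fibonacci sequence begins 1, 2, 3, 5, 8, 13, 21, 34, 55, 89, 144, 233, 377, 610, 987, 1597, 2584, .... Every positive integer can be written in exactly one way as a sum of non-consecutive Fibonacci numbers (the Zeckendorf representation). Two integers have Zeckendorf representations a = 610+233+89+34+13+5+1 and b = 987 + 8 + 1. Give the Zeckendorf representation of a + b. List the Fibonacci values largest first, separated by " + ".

1597 + 377 + 5 + 2

The two numbers are 985 and 996, so their sum is 1981.
largest Fibonacci ≤ 1981 is 1597; 1981 − 1597 = 384
largest Fibonacci ≤ 384 is 377; 384 − 377 = 7
largest Fibonacci ≤ 7 is 5; 7 − 5 = 2
largest Fibonacci ≤ 2 is 2; 2 − 2 = 0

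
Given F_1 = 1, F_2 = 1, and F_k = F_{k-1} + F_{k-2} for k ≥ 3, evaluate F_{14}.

377

Iterating the recurrence up to F_{9} = 34 and F_{8} = 21:
F_{10} = F_{9} + F_{8} = 34 + 21 = 55
F_{11} = F_{10} + F_{9} = 55 + 34 = 89
F_{12} = F_{11} + F_{10} = 89 + 55 = 144
F_{13} = F_{12} + F_{11} = 144 + 89 = 233
F_{14} = F_{13} + F_{12} = 233 + 144 = 377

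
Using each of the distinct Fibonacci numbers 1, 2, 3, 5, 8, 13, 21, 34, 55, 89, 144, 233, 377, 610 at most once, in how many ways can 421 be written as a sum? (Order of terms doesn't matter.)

12

421 = 377+34+8+2 = 377+34+5+3+2 = 377+21+13+8+2 = 233+144+34+8+2 = … (8 more), for 12 in all.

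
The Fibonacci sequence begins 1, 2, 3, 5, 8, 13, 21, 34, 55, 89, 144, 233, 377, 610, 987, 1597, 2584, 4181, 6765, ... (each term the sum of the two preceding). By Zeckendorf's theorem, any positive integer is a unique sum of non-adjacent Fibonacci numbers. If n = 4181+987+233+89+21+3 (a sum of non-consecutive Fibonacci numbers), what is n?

4181+987+233+89+21+3 = 5514.

5514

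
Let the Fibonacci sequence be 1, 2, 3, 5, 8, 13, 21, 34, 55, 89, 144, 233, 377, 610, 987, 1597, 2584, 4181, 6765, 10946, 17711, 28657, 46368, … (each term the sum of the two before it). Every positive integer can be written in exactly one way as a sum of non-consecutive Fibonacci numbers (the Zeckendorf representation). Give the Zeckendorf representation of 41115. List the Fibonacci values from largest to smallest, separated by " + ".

41115: greatest Fibonacci not exceeding it is 28657, leaving 12458
12458: greatest Fibonacci not exceeding it is 10946, leaving 1512
1512: greatest Fibonacci not exceeding it is 987, leaving 525
525: greatest Fibonacci not exceeding it is 377, leaving 148
148: greatest Fibonacci not exceeding it is 144, leaving 4
4: greatest Fibonacci not exceeding it is 3, leaving 1
1: greatest Fibonacci not exceeding it is 1, leaving 0
So 41115 = 28657 + 10946 + 987 + 377 + 144 + 3 + 1, with no two terms consecutive in the sequence.

28657 + 10946 + 987 + 377 + 144 + 3 + 1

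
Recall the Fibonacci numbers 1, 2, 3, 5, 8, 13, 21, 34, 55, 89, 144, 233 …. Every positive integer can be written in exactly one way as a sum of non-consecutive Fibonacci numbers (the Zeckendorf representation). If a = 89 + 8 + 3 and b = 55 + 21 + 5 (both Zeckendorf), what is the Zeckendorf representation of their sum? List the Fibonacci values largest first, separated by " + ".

144 + 34 + 3

The two numbers are 100 and 81, so their sum is 181.
Greedy algorithm:
181: greatest Fibonacci not exceeding it is 144, leaving 37
37: greatest Fibonacci not exceeding it is 34, leaving 3
3: greatest Fibonacci not exceeding it is 3, leaving 0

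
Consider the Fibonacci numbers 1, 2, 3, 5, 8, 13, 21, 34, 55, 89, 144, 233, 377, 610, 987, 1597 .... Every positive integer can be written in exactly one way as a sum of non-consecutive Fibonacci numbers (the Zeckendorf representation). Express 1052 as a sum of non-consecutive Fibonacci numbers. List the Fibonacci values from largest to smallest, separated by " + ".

take 987 (≤ 1052); 1052 − 987 = 65
take 55 (≤ 65); 65 − 55 = 10
take 8 (≤ 10); 10 − 8 = 2
take 2 (≤ 2); 2 − 2 = 0
So 1052 = 987 + 55 + 8 + 2, with no two terms consecutive in the sequence.

987 + 55 + 8 + 2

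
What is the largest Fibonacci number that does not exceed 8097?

6765

6765 ≤ 8097 < 10946, so the largest Fibonacci number not exceeding 8097 is 6765.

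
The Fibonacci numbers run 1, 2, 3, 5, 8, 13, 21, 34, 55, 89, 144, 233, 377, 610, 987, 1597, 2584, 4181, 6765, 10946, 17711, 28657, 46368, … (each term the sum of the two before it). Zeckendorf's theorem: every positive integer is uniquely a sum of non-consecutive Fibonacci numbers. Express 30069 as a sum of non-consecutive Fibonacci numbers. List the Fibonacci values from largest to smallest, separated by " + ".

28657 + 987 + 377 + 34 + 13 + 1

28657 ≤ 30069 < 46368, so take 28657; remainder 1412
987 ≤ 1412 < 1597, so take 987; remainder 425
377 ≤ 425 < 610, so take 377; remainder 48
34 ≤ 48 < 55, so take 34; remainder 14
13 ≤ 14 < 21, so take 13; remainder 1
1 ≤ 1 < 2, so take 1; remainder 0
So 30069 = 28657 + 987 + 377 + 34 + 13 + 1, with no two terms consecutive in the sequence.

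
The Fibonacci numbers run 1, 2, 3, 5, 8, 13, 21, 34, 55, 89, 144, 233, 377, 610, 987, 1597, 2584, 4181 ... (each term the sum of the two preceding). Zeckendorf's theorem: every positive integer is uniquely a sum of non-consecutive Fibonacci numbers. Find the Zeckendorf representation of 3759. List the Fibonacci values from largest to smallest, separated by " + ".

3759: greatest Fibonacci not exceeding it is 2584, leaving 1175
1175: greatest Fibonacci not exceeding it is 987, leaving 188
188: greatest Fibonacci not exceeding it is 144, leaving 44
44: greatest Fibonacci not exceeding it is 34, leaving 10
10: greatest Fibonacci not exceeding it is 8, leaving 2
2: greatest Fibonacci not exceeding it is 2, leaving 0
So 3759 = 2584 + 987 + 144 + 34 + 8 + 2, with no two terms consecutive in the sequence.

2584 + 987 + 144 + 34 + 8 + 2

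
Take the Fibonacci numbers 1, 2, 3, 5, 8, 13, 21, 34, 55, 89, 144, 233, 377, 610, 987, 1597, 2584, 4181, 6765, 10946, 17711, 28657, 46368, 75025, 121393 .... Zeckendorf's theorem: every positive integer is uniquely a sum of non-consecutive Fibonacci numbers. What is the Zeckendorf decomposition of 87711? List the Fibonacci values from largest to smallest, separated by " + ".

75025 + 10946 + 1597 + 89 + 34 + 13 + 5 + 2

take 75025 (≤ 87711); 87711 − 75025 = 12686
take 10946 (≤ 12686); 12686 − 10946 = 1740
take 1597 (≤ 1740); 1740 − 1597 = 143
take 89 (≤ 143); 143 − 89 = 54
take 34 (≤ 54); 54 − 34 = 20
take 13 (≤ 20); 20 − 13 = 7
take 5 (≤ 7); 7 − 5 = 2
take 2 (≤ 2); 2 − 2 = 0
So 87711 = 75025 + 10946 + 1597 + 89 + 34 + 13 + 5 + 2, with no two terms consecutive in the sequence.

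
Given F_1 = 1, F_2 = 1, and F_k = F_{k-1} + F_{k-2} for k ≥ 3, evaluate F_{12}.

Iterating the recurrence up to F_{6} = 8 and F_{5} = 5:
F_{7} = F_{6} + F_{5} = 8 + 5 = 13
F_{8} = F_{7} + F_{6} = 13 + 8 = 21
F_{9} = F_{8} + F_{7} = 21 + 13 = 34
F_{10} = F_{9} + F_{8} = 34 + 21 = 55
F_{11} = F_{10} + F_{9} = 55 + 34 = 89
F_{12} = F_{11} + F_{10} = 89 + 55 = 144

144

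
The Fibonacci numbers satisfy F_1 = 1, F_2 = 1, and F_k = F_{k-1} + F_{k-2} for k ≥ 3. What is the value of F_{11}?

Iterating the recurrence up to F_{5} = 5 and F_{4} = 3:
F_{6} = F_{5} + F_{4} = 5 + 3 = 8
F_{7} = F_{6} + F_{5} = 8 + 5 = 13
F_{8} = F_{7} + F_{6} = 13 + 8 = 21
F_{9} = F_{8} + F_{7} = 21 + 13 = 34
F_{10} = F_{9} + F_{8} = 34 + 21 = 55
F_{11} = F_{10} + F_{9} = 55 + 34 = 89

89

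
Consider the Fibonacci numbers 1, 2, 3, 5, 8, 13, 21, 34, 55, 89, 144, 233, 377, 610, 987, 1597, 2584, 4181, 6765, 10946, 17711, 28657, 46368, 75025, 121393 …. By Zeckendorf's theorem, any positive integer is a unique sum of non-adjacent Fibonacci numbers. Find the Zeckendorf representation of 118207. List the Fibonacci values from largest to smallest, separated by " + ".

75025 + 28657 + 10946 + 2584 + 987 + 8

largest Fibonacci ≤ 118207 is 75025; 118207 − 75025 = 43182
largest Fibonacci ≤ 43182 is 28657; 43182 − 28657 = 14525
largest Fibonacci ≤ 14525 is 10946; 14525 − 10946 = 3579
largest Fibonacci ≤ 3579 is 2584; 3579 − 2584 = 995
largest Fibonacci ≤ 995 is 987; 995 − 987 = 8
largest Fibonacci ≤ 8 is 8; 8 − 8 = 0
So 118207 = 75025 + 28657 + 10946 + 2584 + 987 + 8, with no two terms consecutive in the sequence.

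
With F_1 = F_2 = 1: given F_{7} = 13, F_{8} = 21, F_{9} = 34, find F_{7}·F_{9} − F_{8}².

1

13·34 − 21² = 442 − 441 = 1. (Cassini's identity: F_{k−1}F_{k+1} − F_k² = (−1)^k.)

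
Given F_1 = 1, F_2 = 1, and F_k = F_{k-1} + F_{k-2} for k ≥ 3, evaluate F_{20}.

Iterating the recurrence up to F_{16} = 987 and F_{15} = 610:
F_{17} = F_{16} + F_{15} = 987 + 610 = 1597
F_{18} = F_{17} + F_{16} = 1597 + 987 = 2584
F_{19} = F_{18} + F_{17} = 2584 + 1597 = 4181
F_{20} = F_{19} + F_{18} = 4181 + 2584 = 6765

6765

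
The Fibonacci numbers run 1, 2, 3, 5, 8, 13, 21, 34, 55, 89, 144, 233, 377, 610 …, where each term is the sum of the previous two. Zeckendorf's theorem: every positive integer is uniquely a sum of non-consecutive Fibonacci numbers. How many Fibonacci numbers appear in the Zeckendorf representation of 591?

Greedy algorithm:
take 377 (≤ 591); 591 − 377 = 214
take 144 (≤ 214); 214 − 144 = 70
take 55 (≤ 70); 70 − 55 = 15
take 13 (≤ 15); 15 − 13 = 2
take 2 (≤ 2); 2 − 2 = 0
591 = 377 + 144 + 55 + 13 + 2, which has 5 terms.

5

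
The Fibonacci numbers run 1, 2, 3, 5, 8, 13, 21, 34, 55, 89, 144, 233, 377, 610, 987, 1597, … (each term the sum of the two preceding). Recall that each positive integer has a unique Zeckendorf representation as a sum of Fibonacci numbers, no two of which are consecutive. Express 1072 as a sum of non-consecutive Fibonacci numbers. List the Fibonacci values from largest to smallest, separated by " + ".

Repeatedly subtract the largest Fibonacci number that fits:
take 987 (≤ 1072); 1072 − 987 = 85
take 55 (≤ 85); 85 − 55 = 30
take 21 (≤ 30); 30 − 21 = 9
take 8 (≤ 9); 9 − 8 = 1
take 1 (≤ 1); 1 − 1 = 0
So 1072 = 987 + 55 + 21 + 8 + 1, with no two terms consecutive in the sequence.

987 + 55 + 21 + 8 + 1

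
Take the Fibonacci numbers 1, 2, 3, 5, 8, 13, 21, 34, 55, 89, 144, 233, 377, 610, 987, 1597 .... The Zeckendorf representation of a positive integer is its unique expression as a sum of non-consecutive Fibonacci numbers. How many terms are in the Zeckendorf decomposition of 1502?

6

Repeatedly subtract the largest Fibonacci number that fits:
largest Fibonacci ≤ 1502 is 987; 1502 − 987 = 515
largest Fibonacci ≤ 515 is 377; 515 − 377 = 138
largest Fibonacci ≤ 138 is 89; 138 − 89 = 49
largest Fibonacci ≤ 49 is 34; 49 − 34 = 15
largest Fibonacci ≤ 15 is 13; 15 − 13 = 2
largest Fibonacci ≤ 2 is 2; 2 − 2 = 0
1502 = 987 + 377 + 89 + 34 + 13 + 2, which has 6 terms.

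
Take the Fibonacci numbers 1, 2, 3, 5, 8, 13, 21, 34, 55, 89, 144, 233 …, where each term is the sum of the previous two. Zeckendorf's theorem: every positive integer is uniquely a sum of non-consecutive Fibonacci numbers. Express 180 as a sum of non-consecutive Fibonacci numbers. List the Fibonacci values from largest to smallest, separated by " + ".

Greedily peel off the largest Fibonacci term at each step:
180: greatest Fibonacci not exceeding it is 144, leaving 36
36: greatest Fibonacci not exceeding it is 34, leaving 2
2: greatest Fibonacci not exceeding it is 2, leaving 0
So 180 = 144 + 34 + 2, with no two terms consecutive in the sequence.

144 + 34 + 2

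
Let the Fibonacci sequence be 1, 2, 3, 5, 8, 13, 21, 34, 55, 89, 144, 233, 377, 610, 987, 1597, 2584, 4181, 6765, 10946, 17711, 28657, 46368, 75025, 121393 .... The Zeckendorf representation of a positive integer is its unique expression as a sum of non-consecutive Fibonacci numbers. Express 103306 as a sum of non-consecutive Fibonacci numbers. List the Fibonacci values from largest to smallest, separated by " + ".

75025 + 17711 + 6765 + 2584 + 987 + 233 + 1

75025 ≤ 103306 < 121393, so take 75025; remainder 28281
17711 ≤ 28281 < 28657, so take 17711; remainder 10570
6765 ≤ 10570 < 10946, so take 6765; remainder 3805
2584 ≤ 3805 < 4181, so take 2584; remainder 1221
987 ≤ 1221 < 1597, so take 987; remainder 234
233 ≤ 234 < 377, so take 233; remainder 1
1 ≤ 1 < 2, so take 1; remainder 0
So 103306 = 75025 + 17711 + 6765 + 2584 + 987 + 233 + 1, with no two terms consecutive in the sequence.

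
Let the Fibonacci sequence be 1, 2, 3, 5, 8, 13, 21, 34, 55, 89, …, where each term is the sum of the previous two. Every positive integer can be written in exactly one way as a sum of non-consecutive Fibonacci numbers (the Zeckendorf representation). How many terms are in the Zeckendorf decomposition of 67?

4

67: greatest Fibonacci not exceeding it is 55, leaving 12
12: greatest Fibonacci not exceeding it is 8, leaving 4
4: greatest Fibonacci not exceeding it is 3, leaving 1
1: greatest Fibonacci not exceeding it is 1, leaving 0
67 = 55 + 8 + 3 + 1, which has 4 terms.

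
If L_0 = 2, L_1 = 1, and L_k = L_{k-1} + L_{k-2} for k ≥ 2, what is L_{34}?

Iterating the recurrence up to L_{29} = 1149851 and L_{28} = 710647:
L_{30} = L_{29} + L_{28} = 1149851 + 710647 = 1860498
L_{31} = L_{30} + L_{29} = 1860498 + 1149851 = 3010349
L_{32} = L_{31} + L_{30} = 3010349 + 1860498 = 4870847
L_{33} = L_{32} + L_{31} = 4870847 + 3010349 = 7881196
L_{34} = L_{33} + L_{32} = 7881196 + 4870847 = 12752043

12752043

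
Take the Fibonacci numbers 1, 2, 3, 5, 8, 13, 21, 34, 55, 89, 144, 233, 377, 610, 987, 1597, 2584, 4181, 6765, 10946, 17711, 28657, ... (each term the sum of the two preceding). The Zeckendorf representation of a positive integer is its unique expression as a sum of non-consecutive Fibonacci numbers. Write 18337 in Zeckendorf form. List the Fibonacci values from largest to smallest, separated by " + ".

17711 + 610 + 13 + 3

18337: greatest Fibonacci not exceeding it is 17711, leaving 626
626: greatest Fibonacci not exceeding it is 610, leaving 16
16: greatest Fibonacci not exceeding it is 13, leaving 3
3: greatest Fibonacci not exceeding it is 3, leaving 0
So 18337 = 17711 + 610 + 13 + 3, with no two terms consecutive in the sequence.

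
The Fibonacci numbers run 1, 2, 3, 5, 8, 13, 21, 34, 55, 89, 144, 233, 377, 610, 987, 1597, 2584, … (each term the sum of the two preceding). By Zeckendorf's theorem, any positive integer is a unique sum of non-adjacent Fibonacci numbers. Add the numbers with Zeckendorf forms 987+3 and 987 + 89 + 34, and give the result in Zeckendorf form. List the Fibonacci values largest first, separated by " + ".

1597 + 377 + 89 + 34 + 3

The two numbers are 990 and 1110, so their sum is 2100.
2100 − 1597 = 503
503 − 377 = 126
126 − 89 = 37
37 − 34 = 3
3 − 3 = 0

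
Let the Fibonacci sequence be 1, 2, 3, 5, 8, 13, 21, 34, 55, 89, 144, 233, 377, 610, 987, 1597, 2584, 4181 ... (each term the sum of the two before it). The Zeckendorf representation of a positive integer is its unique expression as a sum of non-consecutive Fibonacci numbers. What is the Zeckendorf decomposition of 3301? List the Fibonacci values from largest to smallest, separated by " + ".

2584 + 610 + 89 + 13 + 5

Greedily peel off the largest Fibonacci term at each step:
take 2584 (≤ 3301); 3301 − 2584 = 717
take 610 (≤ 717); 717 − 610 = 107
take 89 (≤ 107); 107 − 89 = 18
take 13 (≤ 18); 18 − 13 = 5
take 5 (≤ 5); 5 − 5 = 0
So 3301 = 2584 + 610 + 89 + 13 + 5, with no two terms consecutive in the sequence.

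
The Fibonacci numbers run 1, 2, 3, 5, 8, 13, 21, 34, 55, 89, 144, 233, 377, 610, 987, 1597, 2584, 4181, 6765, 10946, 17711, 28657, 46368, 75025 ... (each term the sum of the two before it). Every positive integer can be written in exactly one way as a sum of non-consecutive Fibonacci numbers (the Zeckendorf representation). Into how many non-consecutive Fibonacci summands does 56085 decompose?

9

subtract 46368 from 56085: 9717 remains
subtract 6765 from 9717: 2952 remains
subtract 2584 from 2952: 368 remains
subtract 233 from 368: 135 remains
subtract 89 from 135: 46 remains
subtract 34 from 46: 12 remains
subtract 8 from 12: 4 remains
subtract 3 from 4: 1 remains
subtract 1 from 1: 0 remains
56085 = 46368 + 6765 + 2584 + 233 + 89 + 34 + 8 + 3 + 1, which has 9 terms.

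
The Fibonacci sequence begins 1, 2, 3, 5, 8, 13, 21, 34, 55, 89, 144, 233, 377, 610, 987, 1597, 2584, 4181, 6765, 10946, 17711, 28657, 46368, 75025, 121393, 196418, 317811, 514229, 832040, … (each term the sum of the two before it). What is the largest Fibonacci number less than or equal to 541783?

514229 ≤ 541783 < 832040, so the largest Fibonacci number not exceeding 541783 is 514229.

514229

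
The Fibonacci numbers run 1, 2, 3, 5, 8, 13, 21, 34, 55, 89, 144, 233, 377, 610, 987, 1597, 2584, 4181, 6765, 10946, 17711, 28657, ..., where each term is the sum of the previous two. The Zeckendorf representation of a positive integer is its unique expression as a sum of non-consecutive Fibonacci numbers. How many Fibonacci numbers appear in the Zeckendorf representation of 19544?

4

largest Fibonacci ≤ 19544 is 17711; 19544 − 17711 = 1833
largest Fibonacci ≤ 1833 is 1597; 1833 − 1597 = 236
largest Fibonacci ≤ 236 is 233; 236 − 233 = 3
largest Fibonacci ≤ 3 is 3; 3 − 3 = 0
19544 = 17711 + 1597 + 233 + 3, which has 4 terms.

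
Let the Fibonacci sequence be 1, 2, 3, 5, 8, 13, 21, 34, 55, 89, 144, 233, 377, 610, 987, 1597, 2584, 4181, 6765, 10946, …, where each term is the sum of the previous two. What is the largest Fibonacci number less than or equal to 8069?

6765

6765 ≤ 8069 < 10946, so the largest Fibonacci number not exceeding 8069 is 6765.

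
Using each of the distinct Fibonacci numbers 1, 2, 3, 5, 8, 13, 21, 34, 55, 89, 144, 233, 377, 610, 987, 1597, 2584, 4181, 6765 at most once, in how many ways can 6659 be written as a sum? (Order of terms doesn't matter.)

23

Each representation comes from the Zeckendorf form by replacing some F_k with F_{k−1} + F_{k−2} where possible.
6659 = 4181+1597+610+233+34+3+1 = 4181+1597+610+233+21+13+3+1 = 4181+1597+610+144+89+34+3+1 = … (20 more), for 23 in all.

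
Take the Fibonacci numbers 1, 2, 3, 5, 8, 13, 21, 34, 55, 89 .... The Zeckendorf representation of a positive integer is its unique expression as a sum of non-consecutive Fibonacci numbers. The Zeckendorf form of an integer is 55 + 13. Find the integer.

55 + 13 = 68.

68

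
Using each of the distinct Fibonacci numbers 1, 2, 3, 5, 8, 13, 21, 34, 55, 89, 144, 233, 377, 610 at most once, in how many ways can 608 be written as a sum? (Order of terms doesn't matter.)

7

Each representation comes from the Zeckendorf form by replacing some F_k with F_{k−1} + F_{k−2} where possible.
608 = 377+144+55+21+8+3 = 377+144+55+21+8+2+1 = 377+144+55+21+5+3+2+1 = 377+144+55+13+8+5+3+2+1 = … (3 more), for 7 in all.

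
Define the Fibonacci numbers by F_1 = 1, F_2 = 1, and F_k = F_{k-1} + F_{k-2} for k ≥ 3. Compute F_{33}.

Iterating the recurrence up to F_{27} = 196418 and F_{26} = 121393:
F_{28} = F_{27} + F_{26} = 196418 + 121393 = 317811
F_{29} = F_{28} + F_{27} = 317811 + 196418 = 514229
F_{30} = F_{29} + F_{28} = 514229 + 317811 = 832040
F_{31} = F_{30} + F_{29} = 832040 + 514229 = 1346269
F_{32} = F_{31} + F_{30} = 1346269 + 832040 = 2178309
F_{33} = F_{32} + F_{31} = 2178309 + 1346269 = 3524578

3524578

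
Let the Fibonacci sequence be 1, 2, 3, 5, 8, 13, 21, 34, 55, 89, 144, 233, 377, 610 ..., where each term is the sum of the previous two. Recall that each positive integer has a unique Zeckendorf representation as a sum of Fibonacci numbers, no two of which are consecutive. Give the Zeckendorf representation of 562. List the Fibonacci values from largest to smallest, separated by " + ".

Repeatedly subtract the largest Fibonacci number that fits:
377 ≤ 562 < 610, so take 377; remainder 185
144 ≤ 185 < 233, so take 144; remainder 41
34 ≤ 41 < 55, so take 34; remainder 7
5 ≤ 7 < 8, so take 5; remainder 2
2 ≤ 2 < 3, so take 2; remainder 0
So 562 = 377 + 144 + 34 + 5 + 2, with no two terms consecutive in the sequence.

377 + 144 + 34 + 5 + 2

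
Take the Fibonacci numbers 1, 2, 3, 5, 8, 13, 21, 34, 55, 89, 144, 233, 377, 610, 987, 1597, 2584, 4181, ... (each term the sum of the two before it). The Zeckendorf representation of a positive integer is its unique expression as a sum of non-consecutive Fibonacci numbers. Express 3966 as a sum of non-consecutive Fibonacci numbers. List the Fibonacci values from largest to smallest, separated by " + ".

Repeatedly subtract the largest Fibonacci number that fits:
take 2584 (≤ 3966); 3966 − 2584 = 1382
take 987 (≤ 1382); 1382 − 987 = 395
take 377 (≤ 395); 395 − 377 = 18
take 13 (≤ 18); 18 − 13 = 5
take 5 (≤ 5); 5 − 5 = 0
So 3966 = 2584 + 987 + 377 + 13 + 5, with no two terms consecutive in the sequence.

2584 + 987 + 377 + 13 + 5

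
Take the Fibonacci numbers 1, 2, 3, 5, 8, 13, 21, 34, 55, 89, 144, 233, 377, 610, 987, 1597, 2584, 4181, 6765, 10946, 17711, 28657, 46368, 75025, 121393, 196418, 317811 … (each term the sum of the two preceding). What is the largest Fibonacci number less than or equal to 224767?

196418 ≤ 224767 < 317811, so the largest Fibonacci number not exceeding 224767 is 196418.

196418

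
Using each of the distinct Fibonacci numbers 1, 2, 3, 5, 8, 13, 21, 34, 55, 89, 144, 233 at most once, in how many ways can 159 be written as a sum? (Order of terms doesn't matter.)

159 = 144+13+2 = 144+8+5+2 = 89+55+13+2 = 89+55+8+5+2 = … (2 more), for 6 in all.

6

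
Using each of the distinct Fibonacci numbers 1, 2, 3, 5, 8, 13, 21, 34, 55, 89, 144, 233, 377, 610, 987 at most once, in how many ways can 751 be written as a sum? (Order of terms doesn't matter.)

11

751 = 610+89+34+13+5 = 610+89+34+13+3+2 = 377+233+89+34+13+5 = … (8 more), for 11 in all.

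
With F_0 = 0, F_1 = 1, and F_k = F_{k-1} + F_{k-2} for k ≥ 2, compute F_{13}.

Iterating the recurrence up to F_{7} = 13 and F_{6} = 8:
F_{8} = F_{7} + F_{6} = 13 + 8 = 21
F_{9} = F_{8} + F_{7} = 21 + 13 = 34
F_{10} = F_{9} + F_{8} = 34 + 21 = 55
F_{11} = F_{10} + F_{9} = 55 + 34 = 89
F_{12} = F_{11} + F_{10} = 89 + 55 = 144
F_{13} = F_{12} + F_{11} = 144 + 89 = 233

233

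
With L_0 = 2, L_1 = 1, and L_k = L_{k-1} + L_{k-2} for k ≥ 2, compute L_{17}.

3571

Iterating the recurrence up to L_{9} = 76 and L_{8} = 47:
L_{10} = L_{9} + L_{8} = 76 + 47 = 123
L_{11} = L_{10} + L_{9} = 123 + 76 = 199
L_{12} = L_{11} + L_{10} = 199 + 123 = 322
L_{13} = L_{12} + L_{11} = 322 + 199 = 521
L_{14} = L_{13} + L_{12} = 521 + 322 = 843
L_{15} = L_{14} + L_{13} = 843 + 521 = 1364
L_{16} = L_{15} + L_{14} = 1364 + 843 = 2207
L_{17} = L_{16} + L_{15} = 2207 + 1364 = 3571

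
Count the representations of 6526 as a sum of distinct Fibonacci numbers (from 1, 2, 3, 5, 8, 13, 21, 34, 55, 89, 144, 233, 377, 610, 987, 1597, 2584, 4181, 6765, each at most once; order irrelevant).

19

Starting from the Zeckendorf form and repeatedly splitting a term F_k into F_{k−1} + F_{k−2} (when neither is already used) reaches every representation.
6526 = 4181+1597+610+89+34+13+2 = 4181+1597+610+89+34+8+5+2 = 4181+1597+377+233+89+34+13+2 = … (16 more), for 19 in all.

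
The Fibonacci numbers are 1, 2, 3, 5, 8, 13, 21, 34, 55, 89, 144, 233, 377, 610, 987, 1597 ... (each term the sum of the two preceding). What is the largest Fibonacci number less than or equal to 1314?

987

987 ≤ 1314 < 1597, so the largest Fibonacci number not exceeding 1314 is 987.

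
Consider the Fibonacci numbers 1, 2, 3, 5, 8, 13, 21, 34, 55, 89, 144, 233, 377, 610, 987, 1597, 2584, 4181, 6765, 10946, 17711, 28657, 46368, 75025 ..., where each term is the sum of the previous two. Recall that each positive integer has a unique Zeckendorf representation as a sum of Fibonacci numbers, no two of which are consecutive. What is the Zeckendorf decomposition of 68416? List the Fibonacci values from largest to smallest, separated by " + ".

46368 + 17711 + 4181 + 144 + 8 + 3 + 1

68416 − 46368 = 22048
22048 − 17711 = 4337
4337 − 4181 = 156
156 − 144 = 12
12 − 8 = 4
4 − 3 = 1
1 − 1 = 0
So 68416 = 46368 + 17711 + 4181 + 144 + 8 + 3 + 1, with no two terms consecutive in the sequence.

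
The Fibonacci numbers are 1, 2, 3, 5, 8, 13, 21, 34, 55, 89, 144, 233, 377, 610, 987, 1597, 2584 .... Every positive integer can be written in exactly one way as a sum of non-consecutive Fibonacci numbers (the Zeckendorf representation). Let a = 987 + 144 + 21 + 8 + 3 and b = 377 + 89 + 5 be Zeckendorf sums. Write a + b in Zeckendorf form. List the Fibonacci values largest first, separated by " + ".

1597 + 34 + 3

The two numbers are 1163 and 471, so their sum is 1634.
largest Fibonacci ≤ 1634 is 1597; 1634 − 1597 = 37
largest Fibonacci ≤ 37 is 34; 37 − 34 = 3
largest Fibonacci ≤ 3 is 3; 3 − 3 = 0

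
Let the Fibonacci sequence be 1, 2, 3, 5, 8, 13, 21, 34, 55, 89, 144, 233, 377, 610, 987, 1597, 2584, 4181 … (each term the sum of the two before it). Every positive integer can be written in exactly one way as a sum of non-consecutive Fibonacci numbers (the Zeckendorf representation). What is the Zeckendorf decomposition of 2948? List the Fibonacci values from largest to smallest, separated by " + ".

2584 + 233 + 89 + 34 + 8

largest Fibonacci ≤ 2948 is 2584; 2948 − 2584 = 364
largest Fibonacci ≤ 364 is 233; 364 − 233 = 131
largest Fibonacci ≤ 131 is 89; 131 − 89 = 42
largest Fibonacci ≤ 42 is 34; 42 − 34 = 8
largest Fibonacci ≤ 8 is 8; 8 − 8 = 0
So 2948 = 2584 + 233 + 89 + 34 + 8, with no two terms consecutive in the sequence.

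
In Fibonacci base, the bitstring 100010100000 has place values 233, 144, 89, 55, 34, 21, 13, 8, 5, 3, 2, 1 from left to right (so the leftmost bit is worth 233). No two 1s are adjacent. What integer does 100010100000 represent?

Summing the place values of the 1 bits: 233 + 34 + 13 = 280.

280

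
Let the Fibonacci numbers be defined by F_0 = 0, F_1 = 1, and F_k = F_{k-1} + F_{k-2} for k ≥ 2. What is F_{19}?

4181

Iterating the recurrence up to F_{15} = 610 and F_{14} = 377:
F_{16} = F_{15} + F_{14} = 610 + 377 = 987
F_{17} = F_{16} + F_{15} = 987 + 610 = 1597
F_{18} = F_{17} + F_{16} = 1597 + 987 = 2584
F_{19} = F_{18} + F_{17} = 2584 + 1597 = 4181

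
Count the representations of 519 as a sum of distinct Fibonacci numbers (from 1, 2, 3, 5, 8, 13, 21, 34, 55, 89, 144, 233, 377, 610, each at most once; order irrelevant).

10

Starting from the Zeckendorf form and repeatedly splitting a term F_k into F_{k−1} + F_{k−2} (when neither is already used) reaches every representation.
519 = 377+89+34+13+5+1 = 377+89+34+13+3+2+1 = 233+144+89+34+13+5+1 = … (7 more), for 10 in all.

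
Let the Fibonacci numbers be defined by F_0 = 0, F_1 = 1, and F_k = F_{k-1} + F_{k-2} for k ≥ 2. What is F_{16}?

987

Iterating the recurrence up to F_{10} = 55 and F_{9} = 34:
F_{11} = F_{10} + F_{9} = 55 + 34 = 89
F_{12} = F_{11} + F_{10} = 89 + 55 = 144
F_{13} = F_{12} + F_{11} = 144 + 89 = 233
F_{14} = F_{13} + F_{12} = 233 + 144 = 377
F_{15} = F_{14} + F_{13} = 377 + 233 = 610
F_{16} = F_{15} + F_{14} = 610 + 377 = 987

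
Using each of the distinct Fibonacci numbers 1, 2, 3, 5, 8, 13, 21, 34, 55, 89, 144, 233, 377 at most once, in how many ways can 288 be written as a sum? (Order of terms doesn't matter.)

10

Starting from the Zeckendorf form and repeatedly splitting a term F_k into F_{k−1} + F_{k−2} (when neither is already used) reaches every representation.
288 = 233+55 = 233+34+21 = 144+89+55 = … (7 more), for 10 in all.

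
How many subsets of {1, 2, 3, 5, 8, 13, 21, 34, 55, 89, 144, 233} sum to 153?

7

153 = 144+8+1 = 144+5+3+1 = 89+55+8+1 = 89+55+5+3+1 = … (3 more), for 7 in all.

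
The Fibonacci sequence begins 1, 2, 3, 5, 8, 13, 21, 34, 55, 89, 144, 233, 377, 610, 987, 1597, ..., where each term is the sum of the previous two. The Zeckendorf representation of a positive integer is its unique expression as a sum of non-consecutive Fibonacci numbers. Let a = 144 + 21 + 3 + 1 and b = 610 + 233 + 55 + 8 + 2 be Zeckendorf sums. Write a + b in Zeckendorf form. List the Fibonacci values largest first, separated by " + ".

The two numbers are 169 and 908, so their sum is 1077.
subtract 987 from 1077: 90 remains
subtract 89 from 90: 1 remains
subtract 1 from 1: 0 remains

987 + 89 + 1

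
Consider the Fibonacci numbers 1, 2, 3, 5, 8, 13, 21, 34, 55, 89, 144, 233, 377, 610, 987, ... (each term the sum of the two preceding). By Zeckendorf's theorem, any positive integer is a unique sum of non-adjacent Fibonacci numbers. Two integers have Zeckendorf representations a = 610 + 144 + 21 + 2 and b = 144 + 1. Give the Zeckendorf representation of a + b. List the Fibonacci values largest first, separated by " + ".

The two numbers are 777 and 145, so their sum is 922.
610 ≤ 922 < 987, so take 610; remainder 312
233 ≤ 312 < 377, so take 233; remainder 79
55 ≤ 79 < 89, so take 55; remainder 24
21 ≤ 24 < 34, so take 21; remainder 3
3 ≤ 3 < 5, so take 3; remainder 0

610 + 233 + 55 + 21 + 3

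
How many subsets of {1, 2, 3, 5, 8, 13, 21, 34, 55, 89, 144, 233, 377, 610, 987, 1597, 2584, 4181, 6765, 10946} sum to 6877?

6877 = 6765+89+21+2 = 6765+89+13+8+2 = 6765+55+34+21+2 = … (27 more), for 30 in all.

30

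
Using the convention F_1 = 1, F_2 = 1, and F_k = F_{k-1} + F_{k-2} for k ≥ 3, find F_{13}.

Iterating the recurrence up to F_{8} = 21 and F_{7} = 13:
F_{9} = F_{8} + F_{7} = 21 + 13 = 34
F_{10} = F_{9} + F_{8} = 34 + 21 = 55
F_{11} = F_{10} + F_{9} = 55 + 34 = 89
F_{12} = F_{11} + F_{10} = 89 + 55 = 144
F_{13} = F_{12} + F_{11} = 144 + 89 = 233

233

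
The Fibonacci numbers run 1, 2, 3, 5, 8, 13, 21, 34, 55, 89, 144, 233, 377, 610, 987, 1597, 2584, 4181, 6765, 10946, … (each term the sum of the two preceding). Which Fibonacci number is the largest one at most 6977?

6765 ≤ 6977 < 10946, so the largest Fibonacci number not exceeding 6977 is 6765.

6765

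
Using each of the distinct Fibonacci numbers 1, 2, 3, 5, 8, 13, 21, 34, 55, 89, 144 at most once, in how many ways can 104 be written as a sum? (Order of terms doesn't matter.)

5

Each representation comes from the Zeckendorf form by replacing some F_k with F_{k−1} + F_{k−2} where possible.
104 = 89+13+2 = 89+8+5+2 = 55+34+13+2 = 55+34+8+5+2 = … (1 more), for 5 in all.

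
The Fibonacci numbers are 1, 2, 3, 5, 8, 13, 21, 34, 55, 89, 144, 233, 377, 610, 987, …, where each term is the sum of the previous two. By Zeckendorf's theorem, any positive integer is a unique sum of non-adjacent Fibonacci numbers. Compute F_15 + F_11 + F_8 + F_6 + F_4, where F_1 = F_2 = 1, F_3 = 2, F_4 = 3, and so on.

731

F_15 + F_11 + F_8 + F_6 + F_4 = 610 + 89 + 21 + 8 + 3 = 731.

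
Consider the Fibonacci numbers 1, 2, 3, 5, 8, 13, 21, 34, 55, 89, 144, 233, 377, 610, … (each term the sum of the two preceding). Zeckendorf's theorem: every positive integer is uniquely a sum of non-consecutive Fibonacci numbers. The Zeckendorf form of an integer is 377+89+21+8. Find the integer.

377+89+21+8 = 495.

495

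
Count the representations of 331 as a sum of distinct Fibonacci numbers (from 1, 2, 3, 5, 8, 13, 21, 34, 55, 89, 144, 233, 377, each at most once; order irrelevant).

331 = 233+89+8+1 = 233+89+5+3+1 = 233+55+34+8+1 = 233+55+34+5+3+1 = … (6 more), for 10 in all.

10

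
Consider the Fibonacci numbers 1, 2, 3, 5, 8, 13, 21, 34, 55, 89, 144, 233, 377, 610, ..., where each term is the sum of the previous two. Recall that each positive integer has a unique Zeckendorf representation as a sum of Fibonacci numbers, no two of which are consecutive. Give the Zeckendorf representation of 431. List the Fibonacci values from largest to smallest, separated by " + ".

377 + 34 + 13 + 5 + 2

431: greatest Fibonacci not exceeding it is 377, leaving 54
54: greatest Fibonacci not exceeding it is 34, leaving 20
20: greatest Fibonacci not exceeding it is 13, leaving 7
7: greatest Fibonacci not exceeding it is 5, leaving 2
2: greatest Fibonacci not exceeding it is 2, leaving 0
So 431 = 377 + 34 + 13 + 5 + 2, with no two terms consecutive in the sequence.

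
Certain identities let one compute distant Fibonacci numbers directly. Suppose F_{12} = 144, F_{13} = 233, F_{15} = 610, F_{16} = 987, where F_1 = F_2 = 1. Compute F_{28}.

By the addition formula F_{m+n} = F_m F_{n+1} + F_{m−1} F_n with m=13, n=15: F_{28} = 233·987 + 144·610 = 229971 + 87840 = 317811.

317811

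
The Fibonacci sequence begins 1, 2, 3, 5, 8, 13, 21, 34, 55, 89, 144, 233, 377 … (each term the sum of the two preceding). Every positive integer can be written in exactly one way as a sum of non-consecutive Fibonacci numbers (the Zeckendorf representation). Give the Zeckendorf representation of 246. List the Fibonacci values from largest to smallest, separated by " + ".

233 + 13

Greedily peel off the largest Fibonacci term at each step:
take 233 (≤ 246); 246 − 233 = 13
take 13 (≤ 13); 13 − 13 = 0
So 246 = 233 + 13, with no two terms consecutive in the sequence.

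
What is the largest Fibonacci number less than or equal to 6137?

4181

4181 ≤ 6137 < 6765, so the largest Fibonacci number not exceeding 6137 is 4181.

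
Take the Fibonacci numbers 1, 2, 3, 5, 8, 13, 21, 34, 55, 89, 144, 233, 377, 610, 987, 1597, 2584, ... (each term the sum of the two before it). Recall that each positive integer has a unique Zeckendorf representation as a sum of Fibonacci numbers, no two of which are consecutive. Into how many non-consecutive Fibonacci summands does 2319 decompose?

Repeatedly subtract the largest Fibonacci number that fits:
subtract 1597 from 2319: 722 remains
subtract 610 from 722: 112 remains
subtract 89 from 112: 23 remains
subtract 21 from 23: 2 remains
subtract 2 from 2: 0 remains
2319 = 1597 + 610 + 89 + 21 + 2, which has 5 terms.

5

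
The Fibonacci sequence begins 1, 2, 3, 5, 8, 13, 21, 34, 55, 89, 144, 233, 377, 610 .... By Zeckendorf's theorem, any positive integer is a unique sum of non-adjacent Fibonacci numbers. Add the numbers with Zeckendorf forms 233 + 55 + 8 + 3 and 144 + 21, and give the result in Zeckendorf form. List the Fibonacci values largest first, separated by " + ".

377 + 55 + 21 + 8 + 3

The two numbers are 299 and 165, so their sum is 464.
largest Fibonacci ≤ 464 is 377; 464 − 377 = 87
largest Fibonacci ≤ 87 is 55; 87 − 55 = 32
largest Fibonacci ≤ 32 is 21; 32 − 21 = 11
largest Fibonacci ≤ 11 is 8; 11 − 8 = 3
largest Fibonacci ≤ 3 is 3; 3 − 3 = 0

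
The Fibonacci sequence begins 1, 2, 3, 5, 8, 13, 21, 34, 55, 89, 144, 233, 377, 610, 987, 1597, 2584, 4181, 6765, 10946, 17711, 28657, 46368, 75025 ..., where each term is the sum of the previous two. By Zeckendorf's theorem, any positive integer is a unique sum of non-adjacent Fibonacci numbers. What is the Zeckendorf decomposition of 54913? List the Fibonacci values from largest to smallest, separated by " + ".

54913: greatest Fibonacci not exceeding it is 46368, leaving 8545
8545: greatest Fibonacci not exceeding it is 6765, leaving 1780
1780: greatest Fibonacci not exceeding it is 1597, leaving 183
183: greatest Fibonacci not exceeding it is 144, leaving 39
39: greatest Fibonacci not exceeding it is 34, leaving 5
5: greatest Fibonacci not exceeding it is 5, leaving 0
So 54913 = 46368 + 6765 + 1597 + 144 + 34 + 5, with no two terms consecutive in the sequence.

46368 + 6765 + 1597 + 144 + 34 + 5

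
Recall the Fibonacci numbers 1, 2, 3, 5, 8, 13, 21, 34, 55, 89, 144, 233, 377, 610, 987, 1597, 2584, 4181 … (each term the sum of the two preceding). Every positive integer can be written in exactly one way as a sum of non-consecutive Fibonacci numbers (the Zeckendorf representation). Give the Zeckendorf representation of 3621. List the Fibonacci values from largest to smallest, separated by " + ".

subtract 2584 from 3621: 1037 remains
subtract 987 from 1037: 50 remains
subtract 34 from 50: 16 remains
subtract 13 from 16: 3 remains
subtract 3 from 3: 0 remains
So 3621 = 2584 + 987 + 34 + 13 + 3, with no two terms consecutive in the sequence.

2584 + 987 + 34 + 13 + 3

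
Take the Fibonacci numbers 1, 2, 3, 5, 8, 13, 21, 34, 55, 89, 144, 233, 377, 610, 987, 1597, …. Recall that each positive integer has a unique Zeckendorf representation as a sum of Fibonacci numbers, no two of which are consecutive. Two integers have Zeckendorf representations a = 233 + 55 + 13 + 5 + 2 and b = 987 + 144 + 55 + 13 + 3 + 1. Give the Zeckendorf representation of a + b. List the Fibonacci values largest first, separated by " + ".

The two numbers are 308 and 1203, so their sum is 1511.
largest Fibonacci ≤ 1511 is 987; 1511 − 987 = 524
largest Fibonacci ≤ 524 is 377; 524 − 377 = 147
largest Fibonacci ≤ 147 is 144; 147 − 144 = 3
largest Fibonacci ≤ 3 is 3; 3 − 3 = 0

987 + 377 + 144 + 3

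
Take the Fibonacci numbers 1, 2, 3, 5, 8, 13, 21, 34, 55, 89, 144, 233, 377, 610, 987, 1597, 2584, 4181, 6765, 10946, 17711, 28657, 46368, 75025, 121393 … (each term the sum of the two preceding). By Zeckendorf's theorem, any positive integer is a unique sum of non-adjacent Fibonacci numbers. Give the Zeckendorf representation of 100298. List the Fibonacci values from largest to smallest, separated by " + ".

75025 + 17711 + 6765 + 610 + 144 + 34 + 8 + 1

Greedily peel off the largest Fibonacci term at each step:
subtract 75025 from 100298: 25273 remains
subtract 17711 from 25273: 7562 remains
subtract 6765 from 7562: 797 remains
subtract 610 from 797: 187 remains
subtract 144 from 187: 43 remains
subtract 34 from 43: 9 remains
subtract 8 from 9: 1 remains
subtract 1 from 1: 0 remains
So 100298 = 75025 + 17711 + 6765 + 610 + 144 + 34 + 8 + 1, with no two terms consecutive in the sequence.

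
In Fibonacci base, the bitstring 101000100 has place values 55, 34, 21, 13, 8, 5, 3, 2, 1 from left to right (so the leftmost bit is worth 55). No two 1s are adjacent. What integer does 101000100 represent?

Summing the place values of the 1 bits: 55 + 21 + 3 = 79.

79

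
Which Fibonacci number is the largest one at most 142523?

121393

121393 ≤ 142523 < 196418, so the largest Fibonacci number not exceeding 142523 is 121393.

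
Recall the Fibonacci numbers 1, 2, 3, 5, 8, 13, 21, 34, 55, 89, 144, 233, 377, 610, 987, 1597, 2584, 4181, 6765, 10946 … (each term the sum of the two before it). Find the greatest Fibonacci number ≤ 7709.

6765 ≤ 7709 < 10946, so the largest Fibonacci number not exceeding 7709 is 6765.

6765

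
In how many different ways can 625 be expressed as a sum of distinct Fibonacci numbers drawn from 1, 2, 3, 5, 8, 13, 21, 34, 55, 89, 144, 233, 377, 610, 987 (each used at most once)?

625 = 610+13+2 = 610+8+5+2 = 377+233+13+2 = 377+233+8+5+2 = … (5 more), for 9 in all.

9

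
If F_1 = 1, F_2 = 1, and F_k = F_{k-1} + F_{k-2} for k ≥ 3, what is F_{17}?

Iterating the recurrence up to F_{10} = 55 and F_{9} = 34:
F_{11} = F_{10} + F_{9} = 55 + 34 = 89
F_{12} = F_{11} + F_{10} = 89 + 55 = 144
F_{13} = F_{12} + F_{11} = 144 + 89 = 233
F_{14} = F_{13} + F_{12} = 233 + 144 = 377
F_{15} = F_{14} + F_{13} = 377 + 233 = 610
F_{16} = F_{15} + F_{14} = 610 + 377 = 987
F_{17} = F_{16} + F_{15} = 987 + 610 = 1597

1597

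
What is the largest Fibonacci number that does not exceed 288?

233 ≤ 288 < 377, so the largest Fibonacci number not exceeding 288 is 233.

233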